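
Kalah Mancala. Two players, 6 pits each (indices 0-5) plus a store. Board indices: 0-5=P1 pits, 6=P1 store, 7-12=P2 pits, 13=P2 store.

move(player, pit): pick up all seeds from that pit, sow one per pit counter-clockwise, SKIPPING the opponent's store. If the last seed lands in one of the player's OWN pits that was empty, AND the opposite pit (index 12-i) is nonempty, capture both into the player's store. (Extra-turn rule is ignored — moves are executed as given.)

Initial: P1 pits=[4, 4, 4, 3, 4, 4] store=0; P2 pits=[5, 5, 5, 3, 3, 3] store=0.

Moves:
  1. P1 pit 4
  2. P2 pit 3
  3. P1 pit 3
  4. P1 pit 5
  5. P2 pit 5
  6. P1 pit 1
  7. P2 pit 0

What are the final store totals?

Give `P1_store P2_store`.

Move 1: P1 pit4 -> P1=[4,4,4,3,0,5](1) P2=[6,6,5,3,3,3](0)
Move 2: P2 pit3 -> P1=[4,4,4,3,0,5](1) P2=[6,6,5,0,4,4](1)
Move 3: P1 pit3 -> P1=[4,4,4,0,1,6](2) P2=[6,6,5,0,4,4](1)
Move 4: P1 pit5 -> P1=[4,4,4,0,1,0](3) P2=[7,7,6,1,5,4](1)
Move 5: P2 pit5 -> P1=[5,5,5,0,1,0](3) P2=[7,7,6,1,5,0](2)
Move 6: P1 pit1 -> P1=[5,0,6,1,2,1](4) P2=[7,7,6,1,5,0](2)
Move 7: P2 pit0 -> P1=[6,0,6,1,2,1](4) P2=[0,8,7,2,6,1](3)

Answer: 4 3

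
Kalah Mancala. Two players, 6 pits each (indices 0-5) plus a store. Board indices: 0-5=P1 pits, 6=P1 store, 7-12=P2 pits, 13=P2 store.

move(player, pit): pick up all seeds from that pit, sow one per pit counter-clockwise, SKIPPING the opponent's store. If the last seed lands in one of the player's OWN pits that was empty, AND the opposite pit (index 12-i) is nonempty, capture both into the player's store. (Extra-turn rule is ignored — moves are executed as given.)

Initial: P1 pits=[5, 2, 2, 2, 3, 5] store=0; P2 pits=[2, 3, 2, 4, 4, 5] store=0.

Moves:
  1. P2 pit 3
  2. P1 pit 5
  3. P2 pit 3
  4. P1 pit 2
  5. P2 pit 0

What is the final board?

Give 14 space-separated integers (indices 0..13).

Move 1: P2 pit3 -> P1=[6,2,2,2,3,5](0) P2=[2,3,2,0,5,6](1)
Move 2: P1 pit5 -> P1=[6,2,2,2,3,0](1) P2=[3,4,3,1,5,6](1)
Move 3: P2 pit3 -> P1=[6,2,2,2,3,0](1) P2=[3,4,3,0,6,6](1)
Move 4: P1 pit2 -> P1=[6,2,0,3,4,0](1) P2=[3,4,3,0,6,6](1)
Move 5: P2 pit0 -> P1=[6,2,0,3,4,0](1) P2=[0,5,4,1,6,6](1)

Answer: 6 2 0 3 4 0 1 0 5 4 1 6 6 1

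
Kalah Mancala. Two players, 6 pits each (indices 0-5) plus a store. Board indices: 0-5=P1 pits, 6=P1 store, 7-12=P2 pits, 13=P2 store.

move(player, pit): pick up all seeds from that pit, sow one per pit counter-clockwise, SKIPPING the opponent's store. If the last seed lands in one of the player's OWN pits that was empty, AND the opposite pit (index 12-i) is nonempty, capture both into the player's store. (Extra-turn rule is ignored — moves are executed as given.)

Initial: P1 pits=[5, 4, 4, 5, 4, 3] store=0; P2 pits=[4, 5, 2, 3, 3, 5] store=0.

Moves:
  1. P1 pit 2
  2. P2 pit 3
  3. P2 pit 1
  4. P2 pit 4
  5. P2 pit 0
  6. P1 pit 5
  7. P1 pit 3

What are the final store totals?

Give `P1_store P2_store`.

Answer: 3 9

Derivation:
Move 1: P1 pit2 -> P1=[5,4,0,6,5,4](1) P2=[4,5,2,3,3,5](0)
Move 2: P2 pit3 -> P1=[5,4,0,6,5,4](1) P2=[4,5,2,0,4,6](1)
Move 3: P2 pit1 -> P1=[5,4,0,6,5,4](1) P2=[4,0,3,1,5,7](2)
Move 4: P2 pit4 -> P1=[6,5,1,6,5,4](1) P2=[4,0,3,1,0,8](3)
Move 5: P2 pit0 -> P1=[6,0,1,6,5,4](1) P2=[0,1,4,2,0,8](9)
Move 6: P1 pit5 -> P1=[6,0,1,6,5,0](2) P2=[1,2,5,2,0,8](9)
Move 7: P1 pit3 -> P1=[6,0,1,0,6,1](3) P2=[2,3,6,2,0,8](9)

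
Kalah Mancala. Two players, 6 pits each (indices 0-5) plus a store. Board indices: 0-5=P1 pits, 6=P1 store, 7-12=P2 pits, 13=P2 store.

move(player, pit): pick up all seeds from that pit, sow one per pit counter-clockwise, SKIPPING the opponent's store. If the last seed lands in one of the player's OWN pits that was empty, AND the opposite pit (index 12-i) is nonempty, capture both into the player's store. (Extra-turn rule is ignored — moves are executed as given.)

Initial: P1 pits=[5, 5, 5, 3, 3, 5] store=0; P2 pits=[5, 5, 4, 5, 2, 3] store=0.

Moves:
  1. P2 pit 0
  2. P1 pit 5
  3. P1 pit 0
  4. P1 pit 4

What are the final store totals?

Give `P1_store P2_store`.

Move 1: P2 pit0 -> P1=[5,5,5,3,3,5](0) P2=[0,6,5,6,3,4](0)
Move 2: P1 pit5 -> P1=[5,5,5,3,3,0](1) P2=[1,7,6,7,3,4](0)
Move 3: P1 pit0 -> P1=[0,6,6,4,4,0](3) P2=[0,7,6,7,3,4](0)
Move 4: P1 pit4 -> P1=[0,6,6,4,0,1](4) P2=[1,8,6,7,3,4](0)

Answer: 4 0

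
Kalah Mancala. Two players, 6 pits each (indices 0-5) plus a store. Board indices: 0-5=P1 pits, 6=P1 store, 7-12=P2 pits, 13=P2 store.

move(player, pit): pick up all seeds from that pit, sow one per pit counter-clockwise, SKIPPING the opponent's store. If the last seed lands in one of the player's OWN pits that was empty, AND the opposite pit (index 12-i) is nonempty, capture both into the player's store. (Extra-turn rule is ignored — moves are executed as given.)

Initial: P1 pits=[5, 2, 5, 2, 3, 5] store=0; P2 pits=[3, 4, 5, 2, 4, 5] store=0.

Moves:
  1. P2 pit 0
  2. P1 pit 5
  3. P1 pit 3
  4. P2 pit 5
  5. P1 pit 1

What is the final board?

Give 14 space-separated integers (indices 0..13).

Answer: 6 0 7 2 5 0 3 0 6 7 4 4 0 1

Derivation:
Move 1: P2 pit0 -> P1=[5,2,5,2,3,5](0) P2=[0,5,6,3,4,5](0)
Move 2: P1 pit5 -> P1=[5,2,5,2,3,0](1) P2=[1,6,7,4,4,5](0)
Move 3: P1 pit3 -> P1=[5,2,5,0,4,0](3) P2=[0,6,7,4,4,5](0)
Move 4: P2 pit5 -> P1=[6,3,6,1,4,0](3) P2=[0,6,7,4,4,0](1)
Move 5: P1 pit1 -> P1=[6,0,7,2,5,0](3) P2=[0,6,7,4,4,0](1)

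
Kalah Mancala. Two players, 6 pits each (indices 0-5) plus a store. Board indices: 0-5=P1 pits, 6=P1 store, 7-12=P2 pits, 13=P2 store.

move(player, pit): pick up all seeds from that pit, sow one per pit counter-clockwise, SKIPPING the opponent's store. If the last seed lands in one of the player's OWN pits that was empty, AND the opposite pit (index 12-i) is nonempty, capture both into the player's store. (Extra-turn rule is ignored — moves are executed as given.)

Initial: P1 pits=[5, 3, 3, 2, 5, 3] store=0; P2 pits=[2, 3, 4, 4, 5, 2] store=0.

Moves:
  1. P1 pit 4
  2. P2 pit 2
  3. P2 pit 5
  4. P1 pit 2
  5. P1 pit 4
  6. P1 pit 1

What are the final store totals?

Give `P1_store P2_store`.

Move 1: P1 pit4 -> P1=[5,3,3,2,0,4](1) P2=[3,4,5,4,5,2](0)
Move 2: P2 pit2 -> P1=[6,3,3,2,0,4](1) P2=[3,4,0,5,6,3](1)
Move 3: P2 pit5 -> P1=[7,4,3,2,0,4](1) P2=[3,4,0,5,6,0](2)
Move 4: P1 pit2 -> P1=[7,4,0,3,1,5](1) P2=[3,4,0,5,6,0](2)
Move 5: P1 pit4 -> P1=[7,4,0,3,0,6](1) P2=[3,4,0,5,6,0](2)
Move 6: P1 pit1 -> P1=[7,0,1,4,1,7](1) P2=[3,4,0,5,6,0](2)

Answer: 1 2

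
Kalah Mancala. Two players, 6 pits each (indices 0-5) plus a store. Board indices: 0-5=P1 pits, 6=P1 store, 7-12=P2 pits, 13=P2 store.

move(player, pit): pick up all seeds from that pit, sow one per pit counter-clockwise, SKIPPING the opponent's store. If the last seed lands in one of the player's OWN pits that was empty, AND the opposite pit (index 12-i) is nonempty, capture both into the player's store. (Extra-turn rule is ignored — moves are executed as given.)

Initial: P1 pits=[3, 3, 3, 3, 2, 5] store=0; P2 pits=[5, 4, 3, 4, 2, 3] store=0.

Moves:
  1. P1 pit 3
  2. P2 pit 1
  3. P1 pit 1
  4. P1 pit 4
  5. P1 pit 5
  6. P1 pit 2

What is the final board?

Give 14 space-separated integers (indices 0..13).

Answer: 3 0 0 2 1 1 4 7 2 5 6 4 5 0

Derivation:
Move 1: P1 pit3 -> P1=[3,3,3,0,3,6](1) P2=[5,4,3,4,2,3](0)
Move 2: P2 pit1 -> P1=[3,3,3,0,3,6](1) P2=[5,0,4,5,3,4](0)
Move 3: P1 pit1 -> P1=[3,0,4,1,4,6](1) P2=[5,0,4,5,3,4](0)
Move 4: P1 pit4 -> P1=[3,0,4,1,0,7](2) P2=[6,1,4,5,3,4](0)
Move 5: P1 pit5 -> P1=[3,0,4,1,0,0](3) P2=[7,2,5,6,4,5](0)
Move 6: P1 pit2 -> P1=[3,0,0,2,1,1](4) P2=[7,2,5,6,4,5](0)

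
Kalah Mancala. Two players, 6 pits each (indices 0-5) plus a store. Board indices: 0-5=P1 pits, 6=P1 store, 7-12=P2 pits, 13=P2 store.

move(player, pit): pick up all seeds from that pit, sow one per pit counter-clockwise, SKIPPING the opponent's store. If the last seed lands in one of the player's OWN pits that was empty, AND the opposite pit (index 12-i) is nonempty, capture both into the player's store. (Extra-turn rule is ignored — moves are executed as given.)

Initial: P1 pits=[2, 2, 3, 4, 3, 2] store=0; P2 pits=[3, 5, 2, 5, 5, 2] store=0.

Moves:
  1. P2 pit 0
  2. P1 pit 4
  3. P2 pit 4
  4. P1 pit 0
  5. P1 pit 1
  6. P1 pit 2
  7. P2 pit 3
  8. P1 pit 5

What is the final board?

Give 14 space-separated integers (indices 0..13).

Answer: 1 1 1 7 2 0 3 3 8 4 1 1 4 2

Derivation:
Move 1: P2 pit0 -> P1=[2,2,3,4,3,2](0) P2=[0,6,3,6,5,2](0)
Move 2: P1 pit4 -> P1=[2,2,3,4,0,3](1) P2=[1,6,3,6,5,2](0)
Move 3: P2 pit4 -> P1=[3,3,4,4,0,3](1) P2=[1,6,3,6,0,3](1)
Move 4: P1 pit0 -> P1=[0,4,5,5,0,3](1) P2=[1,6,3,6,0,3](1)
Move 5: P1 pit1 -> P1=[0,0,6,6,1,4](1) P2=[1,6,3,6,0,3](1)
Move 6: P1 pit2 -> P1=[0,0,0,7,2,5](2) P2=[2,7,3,6,0,3](1)
Move 7: P2 pit3 -> P1=[1,1,1,7,2,5](2) P2=[2,7,3,0,1,4](2)
Move 8: P1 pit5 -> P1=[1,1,1,7,2,0](3) P2=[3,8,4,1,1,4](2)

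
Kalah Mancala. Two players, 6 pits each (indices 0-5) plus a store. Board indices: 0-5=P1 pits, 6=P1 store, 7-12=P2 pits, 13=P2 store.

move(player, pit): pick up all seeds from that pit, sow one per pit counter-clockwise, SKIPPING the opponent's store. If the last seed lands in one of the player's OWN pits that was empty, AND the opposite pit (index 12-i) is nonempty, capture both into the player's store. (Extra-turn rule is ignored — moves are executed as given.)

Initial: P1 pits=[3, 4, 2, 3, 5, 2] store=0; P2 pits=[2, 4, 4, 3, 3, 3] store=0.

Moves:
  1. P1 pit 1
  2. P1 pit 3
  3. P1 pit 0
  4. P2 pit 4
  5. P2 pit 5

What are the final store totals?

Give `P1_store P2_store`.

Move 1: P1 pit1 -> P1=[3,0,3,4,6,3](0) P2=[2,4,4,3,3,3](0)
Move 2: P1 pit3 -> P1=[3,0,3,0,7,4](1) P2=[3,4,4,3,3,3](0)
Move 3: P1 pit0 -> P1=[0,1,4,0,7,4](6) P2=[3,4,0,3,3,3](0)
Move 4: P2 pit4 -> P1=[1,1,4,0,7,4](6) P2=[3,4,0,3,0,4](1)
Move 5: P2 pit5 -> P1=[2,2,5,0,7,4](6) P2=[3,4,0,3,0,0](2)

Answer: 6 2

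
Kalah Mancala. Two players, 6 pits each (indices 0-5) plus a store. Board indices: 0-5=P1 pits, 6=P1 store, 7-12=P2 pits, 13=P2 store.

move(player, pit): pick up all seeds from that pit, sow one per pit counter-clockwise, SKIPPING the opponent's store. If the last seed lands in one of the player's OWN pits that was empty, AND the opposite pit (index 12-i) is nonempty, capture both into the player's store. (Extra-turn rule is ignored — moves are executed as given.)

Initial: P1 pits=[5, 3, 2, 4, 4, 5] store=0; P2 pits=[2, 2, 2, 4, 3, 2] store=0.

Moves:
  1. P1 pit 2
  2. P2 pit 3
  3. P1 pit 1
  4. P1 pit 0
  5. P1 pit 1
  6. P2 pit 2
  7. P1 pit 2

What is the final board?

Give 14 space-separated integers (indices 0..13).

Move 1: P1 pit2 -> P1=[5,3,0,5,5,5](0) P2=[2,2,2,4,3,2](0)
Move 2: P2 pit3 -> P1=[6,3,0,5,5,5](0) P2=[2,2,2,0,4,3](1)
Move 3: P1 pit1 -> P1=[6,0,1,6,6,5](0) P2=[2,2,2,0,4,3](1)
Move 4: P1 pit0 -> P1=[0,1,2,7,7,6](1) P2=[2,2,2,0,4,3](1)
Move 5: P1 pit1 -> P1=[0,0,3,7,7,6](1) P2=[2,2,2,0,4,3](1)
Move 6: P2 pit2 -> P1=[0,0,3,7,7,6](1) P2=[2,2,0,1,5,3](1)
Move 7: P1 pit2 -> P1=[0,0,0,8,8,7](1) P2=[2,2,0,1,5,3](1)

Answer: 0 0 0 8 8 7 1 2 2 0 1 5 3 1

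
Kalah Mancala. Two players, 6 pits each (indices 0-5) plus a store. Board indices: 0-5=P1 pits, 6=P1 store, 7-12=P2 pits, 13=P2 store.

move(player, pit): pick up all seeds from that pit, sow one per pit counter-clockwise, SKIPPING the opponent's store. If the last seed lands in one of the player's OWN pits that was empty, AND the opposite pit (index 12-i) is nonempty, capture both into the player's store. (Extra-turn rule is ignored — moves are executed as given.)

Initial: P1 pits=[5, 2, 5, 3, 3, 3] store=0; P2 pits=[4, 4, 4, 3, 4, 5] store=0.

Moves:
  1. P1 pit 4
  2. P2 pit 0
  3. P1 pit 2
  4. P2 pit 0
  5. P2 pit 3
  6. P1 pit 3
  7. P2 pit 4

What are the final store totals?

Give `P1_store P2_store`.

Answer: 3 2

Derivation:
Move 1: P1 pit4 -> P1=[5,2,5,3,0,4](1) P2=[5,4,4,3,4,5](0)
Move 2: P2 pit0 -> P1=[5,2,5,3,0,4](1) P2=[0,5,5,4,5,6](0)
Move 3: P1 pit2 -> P1=[5,2,0,4,1,5](2) P2=[1,5,5,4,5,6](0)
Move 4: P2 pit0 -> P1=[5,2,0,4,1,5](2) P2=[0,6,5,4,5,6](0)
Move 5: P2 pit3 -> P1=[6,2,0,4,1,5](2) P2=[0,6,5,0,6,7](1)
Move 6: P1 pit3 -> P1=[6,2,0,0,2,6](3) P2=[1,6,5,0,6,7](1)
Move 7: P2 pit4 -> P1=[7,3,1,1,2,6](3) P2=[1,6,5,0,0,8](2)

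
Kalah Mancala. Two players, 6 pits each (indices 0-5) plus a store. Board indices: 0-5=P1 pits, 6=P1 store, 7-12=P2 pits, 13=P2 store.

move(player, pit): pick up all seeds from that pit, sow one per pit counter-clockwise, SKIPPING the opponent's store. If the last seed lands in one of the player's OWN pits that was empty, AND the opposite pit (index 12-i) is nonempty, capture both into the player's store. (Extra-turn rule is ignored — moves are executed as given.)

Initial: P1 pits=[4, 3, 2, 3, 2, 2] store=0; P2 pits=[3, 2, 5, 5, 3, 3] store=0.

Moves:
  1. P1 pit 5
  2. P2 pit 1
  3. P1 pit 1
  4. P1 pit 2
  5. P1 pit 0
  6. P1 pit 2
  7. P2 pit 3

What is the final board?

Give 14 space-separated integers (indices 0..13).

Move 1: P1 pit5 -> P1=[4,3,2,3,2,0](1) P2=[4,2,5,5,3,3](0)
Move 2: P2 pit1 -> P1=[4,3,2,3,2,0](1) P2=[4,0,6,6,3,3](0)
Move 3: P1 pit1 -> P1=[4,0,3,4,3,0](1) P2=[4,0,6,6,3,3](0)
Move 4: P1 pit2 -> P1=[4,0,0,5,4,0](6) P2=[0,0,6,6,3,3](0)
Move 5: P1 pit0 -> P1=[0,1,1,6,5,0](6) P2=[0,0,6,6,3,3](0)
Move 6: P1 pit2 -> P1=[0,1,0,7,5,0](6) P2=[0,0,6,6,3,3](0)
Move 7: P2 pit3 -> P1=[1,2,1,7,5,0](6) P2=[0,0,6,0,4,4](1)

Answer: 1 2 1 7 5 0 6 0 0 6 0 4 4 1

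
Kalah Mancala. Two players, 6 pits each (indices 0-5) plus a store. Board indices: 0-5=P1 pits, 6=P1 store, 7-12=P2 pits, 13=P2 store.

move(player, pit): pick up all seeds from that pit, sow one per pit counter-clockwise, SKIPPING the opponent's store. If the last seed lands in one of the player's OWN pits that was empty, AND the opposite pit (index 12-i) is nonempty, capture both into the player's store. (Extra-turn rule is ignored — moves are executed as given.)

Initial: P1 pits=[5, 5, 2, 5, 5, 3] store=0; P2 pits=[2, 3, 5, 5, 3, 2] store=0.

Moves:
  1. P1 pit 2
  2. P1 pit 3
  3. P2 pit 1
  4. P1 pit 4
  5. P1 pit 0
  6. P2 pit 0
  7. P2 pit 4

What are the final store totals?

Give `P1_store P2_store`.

Answer: 2 1

Derivation:
Move 1: P1 pit2 -> P1=[5,5,0,6,6,3](0) P2=[2,3,5,5,3,2](0)
Move 2: P1 pit3 -> P1=[5,5,0,0,7,4](1) P2=[3,4,6,5,3,2](0)
Move 3: P2 pit1 -> P1=[5,5,0,0,7,4](1) P2=[3,0,7,6,4,3](0)
Move 4: P1 pit4 -> P1=[5,5,0,0,0,5](2) P2=[4,1,8,7,5,3](0)
Move 5: P1 pit0 -> P1=[0,6,1,1,1,6](2) P2=[4,1,8,7,5,3](0)
Move 6: P2 pit0 -> P1=[0,6,1,1,1,6](2) P2=[0,2,9,8,6,3](0)
Move 7: P2 pit4 -> P1=[1,7,2,2,1,6](2) P2=[0,2,9,8,0,4](1)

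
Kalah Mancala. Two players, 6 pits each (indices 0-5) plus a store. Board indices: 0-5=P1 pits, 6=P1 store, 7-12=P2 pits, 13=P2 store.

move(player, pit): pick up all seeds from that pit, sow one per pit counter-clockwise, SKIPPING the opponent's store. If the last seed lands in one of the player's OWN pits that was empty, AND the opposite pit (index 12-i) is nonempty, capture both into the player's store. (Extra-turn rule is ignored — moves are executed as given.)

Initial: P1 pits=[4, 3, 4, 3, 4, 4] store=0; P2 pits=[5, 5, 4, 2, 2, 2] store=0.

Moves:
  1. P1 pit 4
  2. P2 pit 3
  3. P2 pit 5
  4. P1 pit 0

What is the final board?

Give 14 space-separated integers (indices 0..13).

Move 1: P1 pit4 -> P1=[4,3,4,3,0,5](1) P2=[6,6,4,2,2,2](0)
Move 2: P2 pit3 -> P1=[4,3,4,3,0,5](1) P2=[6,6,4,0,3,3](0)
Move 3: P2 pit5 -> P1=[5,4,4,3,0,5](1) P2=[6,6,4,0,3,0](1)
Move 4: P1 pit0 -> P1=[0,5,5,4,1,6](1) P2=[6,6,4,0,3,0](1)

Answer: 0 5 5 4 1 6 1 6 6 4 0 3 0 1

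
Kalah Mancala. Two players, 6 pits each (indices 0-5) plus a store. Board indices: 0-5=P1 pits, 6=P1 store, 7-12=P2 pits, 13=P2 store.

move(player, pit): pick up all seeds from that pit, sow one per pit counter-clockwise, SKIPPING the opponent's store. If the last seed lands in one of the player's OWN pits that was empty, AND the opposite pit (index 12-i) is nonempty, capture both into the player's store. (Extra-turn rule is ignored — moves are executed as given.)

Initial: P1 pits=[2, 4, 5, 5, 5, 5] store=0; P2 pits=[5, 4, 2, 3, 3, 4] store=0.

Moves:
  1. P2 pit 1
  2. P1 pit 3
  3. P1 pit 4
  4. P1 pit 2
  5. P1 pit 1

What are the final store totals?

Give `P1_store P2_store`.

Move 1: P2 pit1 -> P1=[2,4,5,5,5,5](0) P2=[5,0,3,4,4,5](0)
Move 2: P1 pit3 -> P1=[2,4,5,0,6,6](1) P2=[6,1,3,4,4,5](0)
Move 3: P1 pit4 -> P1=[2,4,5,0,0,7](2) P2=[7,2,4,5,4,5](0)
Move 4: P1 pit2 -> P1=[2,4,0,1,1,8](3) P2=[8,2,4,5,4,5](0)
Move 5: P1 pit1 -> P1=[2,0,1,2,2,9](3) P2=[8,2,4,5,4,5](0)

Answer: 3 0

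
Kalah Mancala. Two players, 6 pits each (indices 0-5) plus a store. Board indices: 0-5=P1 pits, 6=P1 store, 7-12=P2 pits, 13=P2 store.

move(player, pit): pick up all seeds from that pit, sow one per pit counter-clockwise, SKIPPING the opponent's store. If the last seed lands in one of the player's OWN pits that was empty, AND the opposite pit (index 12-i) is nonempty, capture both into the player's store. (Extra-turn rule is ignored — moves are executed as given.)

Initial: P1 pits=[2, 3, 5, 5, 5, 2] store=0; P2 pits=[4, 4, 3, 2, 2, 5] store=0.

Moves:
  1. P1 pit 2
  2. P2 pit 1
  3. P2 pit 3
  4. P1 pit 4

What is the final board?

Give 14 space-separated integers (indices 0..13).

Move 1: P1 pit2 -> P1=[2,3,0,6,6,3](1) P2=[5,4,3,2,2,5](0)
Move 2: P2 pit1 -> P1=[2,3,0,6,6,3](1) P2=[5,0,4,3,3,6](0)
Move 3: P2 pit3 -> P1=[2,3,0,6,6,3](1) P2=[5,0,4,0,4,7](1)
Move 4: P1 pit4 -> P1=[2,3,0,6,0,4](2) P2=[6,1,5,1,4,7](1)

Answer: 2 3 0 6 0 4 2 6 1 5 1 4 7 1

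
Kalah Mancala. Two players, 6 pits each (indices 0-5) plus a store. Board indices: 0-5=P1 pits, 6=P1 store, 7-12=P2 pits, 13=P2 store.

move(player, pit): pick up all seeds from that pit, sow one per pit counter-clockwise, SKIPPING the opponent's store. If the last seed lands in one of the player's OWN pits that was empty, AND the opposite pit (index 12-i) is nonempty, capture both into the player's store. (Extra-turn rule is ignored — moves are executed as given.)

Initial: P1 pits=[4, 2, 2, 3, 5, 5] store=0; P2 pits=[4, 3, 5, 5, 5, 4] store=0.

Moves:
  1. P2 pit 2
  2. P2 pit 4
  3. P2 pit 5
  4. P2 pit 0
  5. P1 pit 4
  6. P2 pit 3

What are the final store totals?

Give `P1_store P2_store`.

Move 1: P2 pit2 -> P1=[5,2,2,3,5,5](0) P2=[4,3,0,6,6,5](1)
Move 2: P2 pit4 -> P1=[6,3,3,4,5,5](0) P2=[4,3,0,6,0,6](2)
Move 3: P2 pit5 -> P1=[7,4,4,5,6,5](0) P2=[4,3,0,6,0,0](3)
Move 4: P2 pit0 -> P1=[7,0,4,5,6,5](0) P2=[0,4,1,7,0,0](8)
Move 5: P1 pit4 -> P1=[7,0,4,5,0,6](1) P2=[1,5,2,8,0,0](8)
Move 6: P2 pit3 -> P1=[8,1,5,6,1,6](1) P2=[1,5,2,0,1,1](9)

Answer: 1 9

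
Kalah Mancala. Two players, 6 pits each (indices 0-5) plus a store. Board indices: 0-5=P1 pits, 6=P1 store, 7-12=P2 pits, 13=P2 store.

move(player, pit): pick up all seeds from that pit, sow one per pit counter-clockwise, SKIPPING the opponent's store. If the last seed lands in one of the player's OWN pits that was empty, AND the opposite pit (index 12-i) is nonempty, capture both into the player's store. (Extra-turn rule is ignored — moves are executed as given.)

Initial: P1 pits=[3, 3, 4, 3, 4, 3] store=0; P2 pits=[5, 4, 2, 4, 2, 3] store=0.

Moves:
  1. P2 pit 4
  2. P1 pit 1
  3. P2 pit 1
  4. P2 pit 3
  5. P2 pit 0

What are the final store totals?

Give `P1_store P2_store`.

Answer: 0 2

Derivation:
Move 1: P2 pit4 -> P1=[3,3,4,3,4,3](0) P2=[5,4,2,4,0,4](1)
Move 2: P1 pit1 -> P1=[3,0,5,4,5,3](0) P2=[5,4,2,4,0,4](1)
Move 3: P2 pit1 -> P1=[3,0,5,4,5,3](0) P2=[5,0,3,5,1,5](1)
Move 4: P2 pit3 -> P1=[4,1,5,4,5,3](0) P2=[5,0,3,0,2,6](2)
Move 5: P2 pit0 -> P1=[4,1,5,4,5,3](0) P2=[0,1,4,1,3,7](2)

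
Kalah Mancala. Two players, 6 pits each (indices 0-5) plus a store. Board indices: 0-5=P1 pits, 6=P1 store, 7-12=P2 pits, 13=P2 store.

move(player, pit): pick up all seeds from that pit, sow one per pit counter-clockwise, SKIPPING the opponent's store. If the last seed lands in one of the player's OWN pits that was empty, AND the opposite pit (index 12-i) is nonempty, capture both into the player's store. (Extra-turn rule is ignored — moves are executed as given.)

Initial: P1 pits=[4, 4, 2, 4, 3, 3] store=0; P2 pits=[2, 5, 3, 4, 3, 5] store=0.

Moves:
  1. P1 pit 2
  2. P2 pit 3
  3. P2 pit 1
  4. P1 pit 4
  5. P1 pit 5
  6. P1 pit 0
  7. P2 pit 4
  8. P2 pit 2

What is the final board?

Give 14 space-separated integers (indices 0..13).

Move 1: P1 pit2 -> P1=[4,4,0,5,4,3](0) P2=[2,5,3,4,3,5](0)
Move 2: P2 pit3 -> P1=[5,4,0,5,4,3](0) P2=[2,5,3,0,4,6](1)
Move 3: P2 pit1 -> P1=[5,4,0,5,4,3](0) P2=[2,0,4,1,5,7](2)
Move 4: P1 pit4 -> P1=[5,4,0,5,0,4](1) P2=[3,1,4,1,5,7](2)
Move 5: P1 pit5 -> P1=[5,4,0,5,0,0](2) P2=[4,2,5,1,5,7](2)
Move 6: P1 pit0 -> P1=[0,5,1,6,1,0](7) P2=[0,2,5,1,5,7](2)
Move 7: P2 pit4 -> P1=[1,6,2,6,1,0](7) P2=[0,2,5,1,0,8](3)
Move 8: P2 pit2 -> P1=[2,6,2,6,1,0](7) P2=[0,2,0,2,1,9](4)

Answer: 2 6 2 6 1 0 7 0 2 0 2 1 9 4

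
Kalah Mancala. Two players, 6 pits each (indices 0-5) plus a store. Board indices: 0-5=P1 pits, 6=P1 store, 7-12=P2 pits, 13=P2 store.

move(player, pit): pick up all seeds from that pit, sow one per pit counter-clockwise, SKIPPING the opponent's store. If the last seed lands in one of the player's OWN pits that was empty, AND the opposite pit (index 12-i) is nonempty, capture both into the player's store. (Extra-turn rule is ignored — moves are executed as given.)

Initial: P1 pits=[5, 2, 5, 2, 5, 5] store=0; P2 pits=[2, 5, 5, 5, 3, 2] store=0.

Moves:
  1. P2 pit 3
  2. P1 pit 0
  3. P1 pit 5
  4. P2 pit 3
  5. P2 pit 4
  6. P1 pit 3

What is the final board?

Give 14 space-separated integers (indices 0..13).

Move 1: P2 pit3 -> P1=[6,3,5,2,5,5](0) P2=[2,5,5,0,4,3](1)
Move 2: P1 pit0 -> P1=[0,4,6,3,6,6](1) P2=[2,5,5,0,4,3](1)
Move 3: P1 pit5 -> P1=[0,4,6,3,6,0](2) P2=[3,6,6,1,5,3](1)
Move 4: P2 pit3 -> P1=[0,4,6,3,6,0](2) P2=[3,6,6,0,6,3](1)
Move 5: P2 pit4 -> P1=[1,5,7,4,6,0](2) P2=[3,6,6,0,0,4](2)
Move 6: P1 pit3 -> P1=[1,5,7,0,7,1](3) P2=[4,6,6,0,0,4](2)

Answer: 1 5 7 0 7 1 3 4 6 6 0 0 4 2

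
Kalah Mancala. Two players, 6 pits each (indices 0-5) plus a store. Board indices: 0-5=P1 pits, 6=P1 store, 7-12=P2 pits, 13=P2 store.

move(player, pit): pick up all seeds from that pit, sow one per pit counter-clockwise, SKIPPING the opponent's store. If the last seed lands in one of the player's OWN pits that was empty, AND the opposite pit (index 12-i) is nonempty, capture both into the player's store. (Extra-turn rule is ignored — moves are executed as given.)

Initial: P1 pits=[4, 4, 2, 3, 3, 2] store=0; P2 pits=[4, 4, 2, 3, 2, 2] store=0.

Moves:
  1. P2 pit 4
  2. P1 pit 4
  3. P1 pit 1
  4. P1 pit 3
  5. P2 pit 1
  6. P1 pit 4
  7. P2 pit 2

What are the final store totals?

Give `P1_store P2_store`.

Answer: 3 1

Derivation:
Move 1: P2 pit4 -> P1=[4,4,2,3,3,2](0) P2=[4,4,2,3,0,3](1)
Move 2: P1 pit4 -> P1=[4,4,2,3,0,3](1) P2=[5,4,2,3,0,3](1)
Move 3: P1 pit1 -> P1=[4,0,3,4,1,4](1) P2=[5,4,2,3,0,3](1)
Move 4: P1 pit3 -> P1=[4,0,3,0,2,5](2) P2=[6,4,2,3,0,3](1)
Move 5: P2 pit1 -> P1=[4,0,3,0,2,5](2) P2=[6,0,3,4,1,4](1)
Move 6: P1 pit4 -> P1=[4,0,3,0,0,6](3) P2=[6,0,3,4,1,4](1)
Move 7: P2 pit2 -> P1=[4,0,3,0,0,6](3) P2=[6,0,0,5,2,5](1)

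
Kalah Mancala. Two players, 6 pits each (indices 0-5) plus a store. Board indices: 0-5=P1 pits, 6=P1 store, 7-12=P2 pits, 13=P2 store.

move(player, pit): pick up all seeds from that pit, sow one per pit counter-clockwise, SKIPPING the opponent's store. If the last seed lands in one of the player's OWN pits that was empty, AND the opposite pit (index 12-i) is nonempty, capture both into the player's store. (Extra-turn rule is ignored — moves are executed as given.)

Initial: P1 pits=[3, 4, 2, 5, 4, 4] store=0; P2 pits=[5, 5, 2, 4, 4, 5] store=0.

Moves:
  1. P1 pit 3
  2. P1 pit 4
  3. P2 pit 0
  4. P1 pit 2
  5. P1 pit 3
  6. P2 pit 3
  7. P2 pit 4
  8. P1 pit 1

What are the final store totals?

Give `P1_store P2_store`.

Answer: 12 3

Derivation:
Move 1: P1 pit3 -> P1=[3,4,2,0,5,5](1) P2=[6,6,2,4,4,5](0)
Move 2: P1 pit4 -> P1=[3,4,2,0,0,6](2) P2=[7,7,3,4,4,5](0)
Move 3: P2 pit0 -> P1=[4,4,2,0,0,6](2) P2=[0,8,4,5,5,6](1)
Move 4: P1 pit2 -> P1=[4,4,0,1,0,6](11) P2=[0,0,4,5,5,6](1)
Move 5: P1 pit3 -> P1=[4,4,0,0,1,6](11) P2=[0,0,4,5,5,6](1)
Move 6: P2 pit3 -> P1=[5,5,0,0,1,6](11) P2=[0,0,4,0,6,7](2)
Move 7: P2 pit4 -> P1=[6,6,1,1,1,6](11) P2=[0,0,4,0,0,8](3)
Move 8: P1 pit1 -> P1=[6,0,2,2,2,7](12) P2=[1,0,4,0,0,8](3)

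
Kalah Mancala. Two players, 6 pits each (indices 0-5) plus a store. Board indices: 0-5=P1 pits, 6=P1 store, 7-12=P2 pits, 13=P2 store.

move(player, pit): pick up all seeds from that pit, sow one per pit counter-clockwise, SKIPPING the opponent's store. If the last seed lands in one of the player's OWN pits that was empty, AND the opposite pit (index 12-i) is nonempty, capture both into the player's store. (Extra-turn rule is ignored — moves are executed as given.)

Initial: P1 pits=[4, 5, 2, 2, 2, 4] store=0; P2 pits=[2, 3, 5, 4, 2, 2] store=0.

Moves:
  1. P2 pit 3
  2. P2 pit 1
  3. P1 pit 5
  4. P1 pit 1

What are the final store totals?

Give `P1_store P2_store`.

Move 1: P2 pit3 -> P1=[5,5,2,2,2,4](0) P2=[2,3,5,0,3,3](1)
Move 2: P2 pit1 -> P1=[5,5,2,2,2,4](0) P2=[2,0,6,1,4,3](1)
Move 3: P1 pit5 -> P1=[5,5,2,2,2,0](1) P2=[3,1,7,1,4,3](1)
Move 4: P1 pit1 -> P1=[5,0,3,3,3,1](2) P2=[3,1,7,1,4,3](1)

Answer: 2 1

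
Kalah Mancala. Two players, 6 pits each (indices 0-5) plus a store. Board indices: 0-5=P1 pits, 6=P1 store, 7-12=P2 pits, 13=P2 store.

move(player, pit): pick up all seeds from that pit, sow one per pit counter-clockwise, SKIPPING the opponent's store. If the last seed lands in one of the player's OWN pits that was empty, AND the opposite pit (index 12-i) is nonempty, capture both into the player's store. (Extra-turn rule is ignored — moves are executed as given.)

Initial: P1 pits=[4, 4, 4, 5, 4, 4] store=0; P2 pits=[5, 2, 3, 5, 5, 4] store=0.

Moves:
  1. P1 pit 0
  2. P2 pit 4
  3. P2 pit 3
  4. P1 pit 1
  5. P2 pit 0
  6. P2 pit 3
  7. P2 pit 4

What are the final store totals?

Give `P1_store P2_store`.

Move 1: P1 pit0 -> P1=[0,5,5,6,5,4](0) P2=[5,2,3,5,5,4](0)
Move 2: P2 pit4 -> P1=[1,6,6,6,5,4](0) P2=[5,2,3,5,0,5](1)
Move 3: P2 pit3 -> P1=[2,7,6,6,5,4](0) P2=[5,2,3,0,1,6](2)
Move 4: P1 pit1 -> P1=[2,0,7,7,6,5](1) P2=[6,3,3,0,1,6](2)
Move 5: P2 pit0 -> P1=[2,0,7,7,6,5](1) P2=[0,4,4,1,2,7](3)
Move 6: P2 pit3 -> P1=[2,0,7,7,6,5](1) P2=[0,4,4,0,3,7](3)
Move 7: P2 pit4 -> P1=[3,0,7,7,6,5](1) P2=[0,4,4,0,0,8](4)

Answer: 1 4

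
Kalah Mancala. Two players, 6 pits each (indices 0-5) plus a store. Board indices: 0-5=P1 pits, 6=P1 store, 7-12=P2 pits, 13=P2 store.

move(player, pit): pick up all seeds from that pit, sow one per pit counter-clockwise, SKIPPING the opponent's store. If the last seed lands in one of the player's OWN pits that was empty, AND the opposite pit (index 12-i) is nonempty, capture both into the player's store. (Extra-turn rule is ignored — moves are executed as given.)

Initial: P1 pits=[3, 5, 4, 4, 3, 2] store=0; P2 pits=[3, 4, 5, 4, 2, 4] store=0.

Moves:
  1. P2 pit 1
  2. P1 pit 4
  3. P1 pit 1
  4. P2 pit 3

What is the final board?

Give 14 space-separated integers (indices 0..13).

Move 1: P2 pit1 -> P1=[3,5,4,4,3,2](0) P2=[3,0,6,5,3,5](0)
Move 2: P1 pit4 -> P1=[3,5,4,4,0,3](1) P2=[4,0,6,5,3,5](0)
Move 3: P1 pit1 -> P1=[3,0,5,5,1,4](2) P2=[4,0,6,5,3,5](0)
Move 4: P2 pit3 -> P1=[4,1,5,5,1,4](2) P2=[4,0,6,0,4,6](1)

Answer: 4 1 5 5 1 4 2 4 0 6 0 4 6 1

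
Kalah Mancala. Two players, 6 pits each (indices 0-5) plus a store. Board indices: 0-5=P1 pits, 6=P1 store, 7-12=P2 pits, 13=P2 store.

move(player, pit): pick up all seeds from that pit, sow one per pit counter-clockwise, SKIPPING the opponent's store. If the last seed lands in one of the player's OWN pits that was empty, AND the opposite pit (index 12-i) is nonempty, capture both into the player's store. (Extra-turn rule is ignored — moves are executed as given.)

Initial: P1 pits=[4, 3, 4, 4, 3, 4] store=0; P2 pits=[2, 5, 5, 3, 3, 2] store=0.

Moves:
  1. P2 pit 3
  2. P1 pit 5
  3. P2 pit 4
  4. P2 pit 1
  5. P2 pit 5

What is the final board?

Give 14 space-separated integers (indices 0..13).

Answer: 7 5 5 5 3 0 1 3 0 7 1 1 0 4

Derivation:
Move 1: P2 pit3 -> P1=[4,3,4,4,3,4](0) P2=[2,5,5,0,4,3](1)
Move 2: P1 pit5 -> P1=[4,3,4,4,3,0](1) P2=[3,6,6,0,4,3](1)
Move 3: P2 pit4 -> P1=[5,4,4,4,3,0](1) P2=[3,6,6,0,0,4](2)
Move 4: P2 pit1 -> P1=[6,4,4,4,3,0](1) P2=[3,0,7,1,1,5](3)
Move 5: P2 pit5 -> P1=[7,5,5,5,3,0](1) P2=[3,0,7,1,1,0](4)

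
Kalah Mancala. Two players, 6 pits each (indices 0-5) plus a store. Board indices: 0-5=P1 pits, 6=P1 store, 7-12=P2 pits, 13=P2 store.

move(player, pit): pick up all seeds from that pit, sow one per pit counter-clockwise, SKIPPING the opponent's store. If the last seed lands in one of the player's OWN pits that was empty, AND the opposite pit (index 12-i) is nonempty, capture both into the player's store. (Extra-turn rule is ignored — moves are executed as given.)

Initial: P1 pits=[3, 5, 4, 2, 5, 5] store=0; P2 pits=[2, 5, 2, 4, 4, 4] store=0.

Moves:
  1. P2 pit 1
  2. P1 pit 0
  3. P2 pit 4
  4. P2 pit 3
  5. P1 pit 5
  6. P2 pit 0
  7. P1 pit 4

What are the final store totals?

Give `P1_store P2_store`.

Answer: 2 3

Derivation:
Move 1: P2 pit1 -> P1=[3,5,4,2,5,5](0) P2=[2,0,3,5,5,5](1)
Move 2: P1 pit0 -> P1=[0,6,5,3,5,5](0) P2=[2,0,3,5,5,5](1)
Move 3: P2 pit4 -> P1=[1,7,6,3,5,5](0) P2=[2,0,3,5,0,6](2)
Move 4: P2 pit3 -> P1=[2,8,6,3,5,5](0) P2=[2,0,3,0,1,7](3)
Move 5: P1 pit5 -> P1=[2,8,6,3,5,0](1) P2=[3,1,4,1,1,7](3)
Move 6: P2 pit0 -> P1=[2,8,6,3,5,0](1) P2=[0,2,5,2,1,7](3)
Move 7: P1 pit4 -> P1=[2,8,6,3,0,1](2) P2=[1,3,6,2,1,7](3)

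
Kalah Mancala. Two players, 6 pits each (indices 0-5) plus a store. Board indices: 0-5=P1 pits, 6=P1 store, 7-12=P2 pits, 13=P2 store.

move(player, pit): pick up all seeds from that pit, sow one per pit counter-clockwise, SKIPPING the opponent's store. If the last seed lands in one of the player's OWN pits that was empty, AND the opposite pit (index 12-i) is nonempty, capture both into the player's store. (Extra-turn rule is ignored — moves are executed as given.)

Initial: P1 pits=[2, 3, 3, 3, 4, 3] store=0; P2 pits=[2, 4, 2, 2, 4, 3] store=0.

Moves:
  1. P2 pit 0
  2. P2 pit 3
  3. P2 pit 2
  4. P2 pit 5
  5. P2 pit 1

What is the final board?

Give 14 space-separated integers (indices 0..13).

Answer: 3 4 4 4 4 3 0 0 0 1 2 7 1 2

Derivation:
Move 1: P2 pit0 -> P1=[2,3,3,3,4,3](0) P2=[0,5,3,2,4,3](0)
Move 2: P2 pit3 -> P1=[2,3,3,3,4,3](0) P2=[0,5,3,0,5,4](0)
Move 3: P2 pit2 -> P1=[2,3,3,3,4,3](0) P2=[0,5,0,1,6,5](0)
Move 4: P2 pit5 -> P1=[3,4,4,4,4,3](0) P2=[0,5,0,1,6,0](1)
Move 5: P2 pit1 -> P1=[3,4,4,4,4,3](0) P2=[0,0,1,2,7,1](2)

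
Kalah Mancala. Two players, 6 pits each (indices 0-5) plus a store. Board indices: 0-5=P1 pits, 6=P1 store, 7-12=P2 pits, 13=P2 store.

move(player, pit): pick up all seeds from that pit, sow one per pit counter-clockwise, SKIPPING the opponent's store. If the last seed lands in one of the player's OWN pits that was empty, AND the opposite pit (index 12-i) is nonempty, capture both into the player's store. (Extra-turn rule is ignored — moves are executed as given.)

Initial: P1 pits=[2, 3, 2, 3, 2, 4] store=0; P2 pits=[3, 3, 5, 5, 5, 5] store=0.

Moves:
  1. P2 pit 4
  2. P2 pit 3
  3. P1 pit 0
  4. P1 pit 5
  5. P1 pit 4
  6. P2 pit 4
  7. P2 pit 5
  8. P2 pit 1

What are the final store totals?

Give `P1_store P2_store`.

Answer: 2 5

Derivation:
Move 1: P2 pit4 -> P1=[3,4,3,3,2,4](0) P2=[3,3,5,5,0,6](1)
Move 2: P2 pit3 -> P1=[4,5,3,3,2,4](0) P2=[3,3,5,0,1,7](2)
Move 3: P1 pit0 -> P1=[0,6,4,4,3,4](0) P2=[3,3,5,0,1,7](2)
Move 4: P1 pit5 -> P1=[0,6,4,4,3,0](1) P2=[4,4,6,0,1,7](2)
Move 5: P1 pit4 -> P1=[0,6,4,4,0,1](2) P2=[5,4,6,0,1,7](2)
Move 6: P2 pit4 -> P1=[0,6,4,4,0,1](2) P2=[5,4,6,0,0,8](2)
Move 7: P2 pit5 -> P1=[1,7,5,5,1,2](2) P2=[6,4,6,0,0,0](3)
Move 8: P2 pit1 -> P1=[0,7,5,5,1,2](2) P2=[6,0,7,1,1,0](5)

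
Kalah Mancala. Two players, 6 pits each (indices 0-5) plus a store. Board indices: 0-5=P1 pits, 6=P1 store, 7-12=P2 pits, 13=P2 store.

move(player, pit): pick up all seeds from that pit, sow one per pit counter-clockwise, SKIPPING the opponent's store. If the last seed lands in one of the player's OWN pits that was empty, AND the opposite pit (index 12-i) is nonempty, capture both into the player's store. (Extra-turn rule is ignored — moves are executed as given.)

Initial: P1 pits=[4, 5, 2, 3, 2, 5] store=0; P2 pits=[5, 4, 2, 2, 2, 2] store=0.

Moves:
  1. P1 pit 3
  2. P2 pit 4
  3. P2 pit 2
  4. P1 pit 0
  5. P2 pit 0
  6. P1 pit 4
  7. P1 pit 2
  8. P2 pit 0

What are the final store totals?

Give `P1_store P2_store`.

Move 1: P1 pit3 -> P1=[4,5,2,0,3,6](1) P2=[5,4,2,2,2,2](0)
Move 2: P2 pit4 -> P1=[4,5,2,0,3,6](1) P2=[5,4,2,2,0,3](1)
Move 3: P2 pit2 -> P1=[4,0,2,0,3,6](1) P2=[5,4,0,3,0,3](7)
Move 4: P1 pit0 -> P1=[0,1,3,1,4,6](1) P2=[5,4,0,3,0,3](7)
Move 5: P2 pit0 -> P1=[0,1,3,1,4,6](1) P2=[0,5,1,4,1,4](7)
Move 6: P1 pit4 -> P1=[0,1,3,1,0,7](2) P2=[1,6,1,4,1,4](7)
Move 7: P1 pit2 -> P1=[0,1,0,2,1,8](2) P2=[1,6,1,4,1,4](7)
Move 8: P2 pit0 -> P1=[0,1,0,2,1,8](2) P2=[0,7,1,4,1,4](7)

Answer: 2 7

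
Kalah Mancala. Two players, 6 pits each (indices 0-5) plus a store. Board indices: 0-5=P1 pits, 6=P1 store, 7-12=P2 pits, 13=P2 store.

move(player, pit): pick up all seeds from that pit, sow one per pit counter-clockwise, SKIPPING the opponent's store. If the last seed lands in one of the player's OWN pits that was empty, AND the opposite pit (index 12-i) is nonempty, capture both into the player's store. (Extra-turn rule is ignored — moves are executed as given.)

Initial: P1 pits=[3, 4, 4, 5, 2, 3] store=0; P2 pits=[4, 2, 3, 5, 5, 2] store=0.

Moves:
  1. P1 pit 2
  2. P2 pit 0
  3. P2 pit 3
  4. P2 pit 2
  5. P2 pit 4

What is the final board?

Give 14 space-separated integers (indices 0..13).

Answer: 5 6 2 7 4 5 1 0 3 0 1 0 5 3

Derivation:
Move 1: P1 pit2 -> P1=[3,4,0,6,3,4](1) P2=[4,2,3,5,5,2](0)
Move 2: P2 pit0 -> P1=[3,4,0,6,3,4](1) P2=[0,3,4,6,6,2](0)
Move 3: P2 pit3 -> P1=[4,5,1,6,3,4](1) P2=[0,3,4,0,7,3](1)
Move 4: P2 pit2 -> P1=[4,5,1,6,3,4](1) P2=[0,3,0,1,8,4](2)
Move 5: P2 pit4 -> P1=[5,6,2,7,4,5](1) P2=[0,3,0,1,0,5](3)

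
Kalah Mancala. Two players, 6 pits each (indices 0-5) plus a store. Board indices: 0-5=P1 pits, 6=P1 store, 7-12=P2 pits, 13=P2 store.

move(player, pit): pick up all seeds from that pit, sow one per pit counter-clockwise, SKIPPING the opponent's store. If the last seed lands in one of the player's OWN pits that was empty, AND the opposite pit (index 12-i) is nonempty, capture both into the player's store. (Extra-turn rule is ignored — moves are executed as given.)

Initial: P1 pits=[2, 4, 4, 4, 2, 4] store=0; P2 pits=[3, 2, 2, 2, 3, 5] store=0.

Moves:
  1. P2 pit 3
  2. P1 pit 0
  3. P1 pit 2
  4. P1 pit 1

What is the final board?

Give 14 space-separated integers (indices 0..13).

Answer: 0 0 1 6 4 6 2 4 2 2 0 4 6 0

Derivation:
Move 1: P2 pit3 -> P1=[2,4,4,4,2,4](0) P2=[3,2,2,0,4,6](0)
Move 2: P1 pit0 -> P1=[0,5,5,4,2,4](0) P2=[3,2,2,0,4,6](0)
Move 3: P1 pit2 -> P1=[0,5,0,5,3,5](1) P2=[4,2,2,0,4,6](0)
Move 4: P1 pit1 -> P1=[0,0,1,6,4,6](2) P2=[4,2,2,0,4,6](0)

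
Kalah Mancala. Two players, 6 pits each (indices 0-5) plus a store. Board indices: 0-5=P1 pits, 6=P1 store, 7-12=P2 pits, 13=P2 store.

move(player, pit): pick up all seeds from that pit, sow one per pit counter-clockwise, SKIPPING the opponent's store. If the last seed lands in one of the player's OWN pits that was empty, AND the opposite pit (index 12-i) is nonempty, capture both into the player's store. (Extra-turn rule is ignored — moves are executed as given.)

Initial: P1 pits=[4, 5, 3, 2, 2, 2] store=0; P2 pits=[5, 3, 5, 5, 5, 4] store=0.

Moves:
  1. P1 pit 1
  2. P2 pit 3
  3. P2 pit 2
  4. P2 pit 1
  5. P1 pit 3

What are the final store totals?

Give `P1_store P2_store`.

Move 1: P1 pit1 -> P1=[4,0,4,3,3,3](1) P2=[5,3,5,5,5,4](0)
Move 2: P2 pit3 -> P1=[5,1,4,3,3,3](1) P2=[5,3,5,0,6,5](1)
Move 3: P2 pit2 -> P1=[6,1,4,3,3,3](1) P2=[5,3,0,1,7,6](2)
Move 4: P2 pit1 -> P1=[6,1,4,3,3,3](1) P2=[5,0,1,2,8,6](2)
Move 5: P1 pit3 -> P1=[6,1,4,0,4,4](2) P2=[5,0,1,2,8,6](2)

Answer: 2 2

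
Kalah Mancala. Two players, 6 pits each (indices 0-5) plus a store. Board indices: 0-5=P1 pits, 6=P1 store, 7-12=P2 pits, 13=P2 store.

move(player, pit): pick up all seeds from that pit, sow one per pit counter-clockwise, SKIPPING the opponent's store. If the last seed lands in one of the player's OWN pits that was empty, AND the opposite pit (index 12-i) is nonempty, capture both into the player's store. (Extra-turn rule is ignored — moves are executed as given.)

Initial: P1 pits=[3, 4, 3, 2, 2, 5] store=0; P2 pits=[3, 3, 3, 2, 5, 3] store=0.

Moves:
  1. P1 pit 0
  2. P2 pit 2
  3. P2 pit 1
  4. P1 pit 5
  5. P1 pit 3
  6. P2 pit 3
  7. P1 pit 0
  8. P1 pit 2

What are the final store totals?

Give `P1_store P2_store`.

Answer: 3 1

Derivation:
Move 1: P1 pit0 -> P1=[0,5,4,3,2,5](0) P2=[3,3,3,2,5,3](0)
Move 2: P2 pit2 -> P1=[0,5,4,3,2,5](0) P2=[3,3,0,3,6,4](0)
Move 3: P2 pit1 -> P1=[0,5,4,3,2,5](0) P2=[3,0,1,4,7,4](0)
Move 4: P1 pit5 -> P1=[0,5,4,3,2,0](1) P2=[4,1,2,5,7,4](0)
Move 5: P1 pit3 -> P1=[0,5,4,0,3,1](2) P2=[4,1,2,5,7,4](0)
Move 6: P2 pit3 -> P1=[1,6,4,0,3,1](2) P2=[4,1,2,0,8,5](1)
Move 7: P1 pit0 -> P1=[0,7,4,0,3,1](2) P2=[4,1,2,0,8,5](1)
Move 8: P1 pit2 -> P1=[0,7,0,1,4,2](3) P2=[4,1,2,0,8,5](1)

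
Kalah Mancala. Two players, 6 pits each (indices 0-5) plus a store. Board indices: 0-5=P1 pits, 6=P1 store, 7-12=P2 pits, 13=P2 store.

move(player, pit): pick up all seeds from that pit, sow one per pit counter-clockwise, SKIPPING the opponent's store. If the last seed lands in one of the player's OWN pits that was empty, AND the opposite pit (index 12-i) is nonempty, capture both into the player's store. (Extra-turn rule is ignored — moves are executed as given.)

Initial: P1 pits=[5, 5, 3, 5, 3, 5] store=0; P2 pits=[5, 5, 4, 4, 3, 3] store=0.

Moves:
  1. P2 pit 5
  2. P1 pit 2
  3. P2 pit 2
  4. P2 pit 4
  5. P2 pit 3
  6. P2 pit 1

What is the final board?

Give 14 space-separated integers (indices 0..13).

Move 1: P2 pit5 -> P1=[6,6,3,5,3,5](0) P2=[5,5,4,4,3,0](1)
Move 2: P1 pit2 -> P1=[6,6,0,6,4,6](0) P2=[5,5,4,4,3,0](1)
Move 3: P2 pit2 -> P1=[6,6,0,6,4,6](0) P2=[5,5,0,5,4,1](2)
Move 4: P2 pit4 -> P1=[7,7,0,6,4,6](0) P2=[5,5,0,5,0,2](3)
Move 5: P2 pit3 -> P1=[8,8,0,6,4,6](0) P2=[5,5,0,0,1,3](4)
Move 6: P2 pit1 -> P1=[8,8,0,6,4,6](0) P2=[5,0,1,1,2,4](5)

Answer: 8 8 0 6 4 6 0 5 0 1 1 2 4 5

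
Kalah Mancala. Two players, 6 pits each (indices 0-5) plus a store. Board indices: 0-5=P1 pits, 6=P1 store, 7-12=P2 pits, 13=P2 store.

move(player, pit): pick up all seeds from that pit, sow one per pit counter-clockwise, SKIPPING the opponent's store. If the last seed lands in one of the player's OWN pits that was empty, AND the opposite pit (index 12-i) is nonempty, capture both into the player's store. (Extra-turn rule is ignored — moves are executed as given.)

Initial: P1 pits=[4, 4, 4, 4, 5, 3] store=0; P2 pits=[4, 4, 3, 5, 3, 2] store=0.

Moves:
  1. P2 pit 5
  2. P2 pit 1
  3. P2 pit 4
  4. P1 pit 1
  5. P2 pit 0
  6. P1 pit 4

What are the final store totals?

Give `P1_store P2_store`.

Move 1: P2 pit5 -> P1=[5,4,4,4,5,3](0) P2=[4,4,3,5,3,0](1)
Move 2: P2 pit1 -> P1=[0,4,4,4,5,3](0) P2=[4,0,4,6,4,0](7)
Move 3: P2 pit4 -> P1=[1,5,4,4,5,3](0) P2=[4,0,4,6,0,1](8)
Move 4: P1 pit1 -> P1=[1,0,5,5,6,4](1) P2=[4,0,4,6,0,1](8)
Move 5: P2 pit0 -> P1=[1,0,5,5,6,4](1) P2=[0,1,5,7,1,1](8)
Move 6: P1 pit4 -> P1=[1,0,5,5,0,5](2) P2=[1,2,6,8,1,1](8)

Answer: 2 8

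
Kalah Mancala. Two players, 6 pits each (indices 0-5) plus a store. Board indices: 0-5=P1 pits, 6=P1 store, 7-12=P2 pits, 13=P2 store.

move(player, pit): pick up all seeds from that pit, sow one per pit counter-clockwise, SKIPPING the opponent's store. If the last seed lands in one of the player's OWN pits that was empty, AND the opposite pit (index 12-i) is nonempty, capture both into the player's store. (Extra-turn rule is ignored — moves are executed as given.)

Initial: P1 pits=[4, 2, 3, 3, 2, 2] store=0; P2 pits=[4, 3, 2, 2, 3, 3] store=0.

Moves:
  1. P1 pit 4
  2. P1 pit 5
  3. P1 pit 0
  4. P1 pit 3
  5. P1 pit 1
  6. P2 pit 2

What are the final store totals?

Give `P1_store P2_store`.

Move 1: P1 pit4 -> P1=[4,2,3,3,0,3](1) P2=[4,3,2,2,3,3](0)
Move 2: P1 pit5 -> P1=[4,2,3,3,0,0](2) P2=[5,4,2,2,3,3](0)
Move 3: P1 pit0 -> P1=[0,3,4,4,0,0](7) P2=[5,0,2,2,3,3](0)
Move 4: P1 pit3 -> P1=[0,3,4,0,1,1](8) P2=[6,0,2,2,3,3](0)
Move 5: P1 pit1 -> P1=[0,0,5,1,2,1](8) P2=[6,0,2,2,3,3](0)
Move 6: P2 pit2 -> P1=[0,0,5,1,2,1](8) P2=[6,0,0,3,4,3](0)

Answer: 8 0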